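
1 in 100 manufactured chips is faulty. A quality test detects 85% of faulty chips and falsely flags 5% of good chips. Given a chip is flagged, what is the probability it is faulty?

Let D = the rare event, + = positive/flagged.
P(D) = 1/100
P(+|D) = 85/100 = 17/20
P(+|D') = 5/100 = 1/20
P(+) = P(+|D)P(D) + P(+|D')P(D')
     = \frac{17}{20} × \frac{1}{100} + \frac{1}{20} × \frac{99}{100}
     = \frac{29}{500}
P(D|+) = P(+|D)P(D)/P(+) = \frac{17}{116}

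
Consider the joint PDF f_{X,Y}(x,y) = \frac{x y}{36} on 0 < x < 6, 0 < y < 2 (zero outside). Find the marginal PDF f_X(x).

f_X(x) = ∫_0^2 f(x,y) dy
= ∫_0^2 \frac{x y}{36} dy
= \frac{x}{18} for 0 < x < 6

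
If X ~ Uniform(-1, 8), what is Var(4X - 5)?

For X ~ Uniform(-1, 8):
Var(X) = \frac{27}{4}
Var(4X - 5) = (4)² × Var(X) = 16 × \frac{27}{4} = 108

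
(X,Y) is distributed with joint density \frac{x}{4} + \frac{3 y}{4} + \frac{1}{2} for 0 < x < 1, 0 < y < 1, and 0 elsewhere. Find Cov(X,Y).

E[XY] = ∫∫ xy × f(x,y) dx dy = \frac{7}{24}
E[X] = \frac{25}{48}
E[Y] = \frac{9}{16}
Cov(X,Y) = E[XY] - E[X]E[Y] = - \frac{1}{768}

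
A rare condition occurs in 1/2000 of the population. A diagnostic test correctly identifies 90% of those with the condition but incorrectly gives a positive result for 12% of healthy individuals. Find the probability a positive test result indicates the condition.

Let D = the rare event, + = positive/flagged.
P(D) = 1/2000
P(+|D) = 90/100 = 9/10
P(+|D') = 12/100 = 3/25
P(+) = P(+|D)P(D) + P(+|D')P(D')
     = \frac{9}{10} × \frac{1}{2000} + \frac{3}{25} × \frac{1999}{2000}
     = \frac{12039}{100000}
P(D|+) = P(+|D)P(D)/P(+) = \frac{15}{4013}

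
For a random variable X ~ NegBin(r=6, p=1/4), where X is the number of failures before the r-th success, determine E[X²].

Using the identity E[X²] = Var(X) + (E[X])²:
E[X] = 18
Var(X) = 72
E[X²] = 72 + (18)²
= 396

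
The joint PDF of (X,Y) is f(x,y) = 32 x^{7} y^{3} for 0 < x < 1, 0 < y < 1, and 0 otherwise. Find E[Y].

E[Y] = ∫_0^1 ∫_0^1 y × f(x,y) dx dy
= \frac{4}{5}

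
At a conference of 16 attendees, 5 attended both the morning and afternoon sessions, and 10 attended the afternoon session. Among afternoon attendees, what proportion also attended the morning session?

P(A ∩ B) = 5/16
P(B) = 10/16 = 5/8
P(A|B) = P(A ∩ B) / P(B) = (5/16) / (5/8) = 1/2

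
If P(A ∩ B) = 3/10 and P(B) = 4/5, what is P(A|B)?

P(A|B) = P(A ∩ B) / P(B)
= (3/10) / (4/5)
= 3/8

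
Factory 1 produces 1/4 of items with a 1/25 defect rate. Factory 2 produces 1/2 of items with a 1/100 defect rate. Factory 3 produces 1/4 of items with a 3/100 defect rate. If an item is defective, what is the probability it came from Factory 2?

Using Bayes' theorem:
P(F1) = 1/4, P(D|F1) = 1/25
P(F2) = 1/2, P(D|F2) = 1/100
P(F3) = 1/4, P(D|F3) = 3/100
P(D) = P(D|F1)P(F1) + P(D|F2)P(F2) + P(D|F3)P(F3)
     = \frac{9}{400}
P(F2|D) = P(D|F2)P(F2) / P(D)
= \frac{2}{9}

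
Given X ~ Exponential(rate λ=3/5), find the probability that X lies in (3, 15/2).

P(3 < X < 15/2) = ∫_{3}^{15/2} f(x) dx
where f(x) = \frac{3 e^{- \frac{3 x}{5}}}{5}
= - \frac{1}{e^{\frac{9}{2}}} + e^{- \frac{9}{5}}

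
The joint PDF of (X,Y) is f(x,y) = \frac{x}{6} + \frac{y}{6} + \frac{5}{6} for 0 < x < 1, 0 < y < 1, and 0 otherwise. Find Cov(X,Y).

E[XY] = ∫∫ xy × f(x,y) dx dy = \frac{19}{72}
E[X] = \frac{37}{72}
E[Y] = \frac{37}{72}
Cov(X,Y) = E[XY] - E[X]E[Y] = - \frac{1}{5184}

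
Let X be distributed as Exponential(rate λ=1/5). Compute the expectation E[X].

For X ~ Exponential(rate λ=1/5), the expected value is:
E[X] = 5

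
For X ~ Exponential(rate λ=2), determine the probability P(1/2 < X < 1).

P(1/2 < X < 1) = ∫_{1/2}^{1} f(x) dx
where f(x) = 2 e^{- 2 x}
= - \frac{1 - e}{e^{2}}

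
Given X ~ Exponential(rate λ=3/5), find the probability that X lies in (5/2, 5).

P(5/2 < X < 5) = ∫_{5/2}^{5} f(x) dx
where f(x) = \frac{3 e^{- \frac{3 x}{5}}}{5}
= - \frac{1}{e^{3}} + e^{- \frac{3}{2}}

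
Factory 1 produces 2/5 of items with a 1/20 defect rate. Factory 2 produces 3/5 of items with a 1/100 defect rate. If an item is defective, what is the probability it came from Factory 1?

Using Bayes' theorem:
P(F1) = 2/5, P(D|F1) = 1/20
P(F2) = 3/5, P(D|F2) = 1/100
P(D) = P(D|F1)P(F1) + P(D|F2)P(F2)
     = \frac{13}{500}
P(F1|D) = P(D|F1)P(F1) / P(D)
= \frac{10}{13}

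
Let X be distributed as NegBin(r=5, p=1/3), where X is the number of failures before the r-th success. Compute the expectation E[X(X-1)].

E[X(X-1)] = E[X² - X] = E[X²] - E[X]
E[X] = 10
E[X²] = Var(X) + (E[X])² = 30 + (10)² = 130
E[X(X-1)] = 130 - 10 = 120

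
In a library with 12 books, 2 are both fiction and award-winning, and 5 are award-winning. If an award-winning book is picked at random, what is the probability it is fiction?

P(A ∩ B) = 2/12 = 1/6
P(B) = 5/12
P(A|B) = P(A ∩ B) / P(B) = (1/6) / (5/12) = 2/5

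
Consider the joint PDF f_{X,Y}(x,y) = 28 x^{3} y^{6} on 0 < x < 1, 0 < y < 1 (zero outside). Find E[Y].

E[Y] = ∫_0^1 ∫_0^1 y × f(x,y) dx dy
= \frac{7}{8}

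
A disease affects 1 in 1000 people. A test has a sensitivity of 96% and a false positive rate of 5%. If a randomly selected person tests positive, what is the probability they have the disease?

Let D = the rare event, + = positive/flagged.
P(D) = 1/1000
P(+|D) = 96/100 = 24/25
P(+|D') = 5/100 = 1/20
P(+) = P(+|D)P(D) + P(+|D')P(D')
     = \frac{24}{25} × \frac{1}{1000} + \frac{1}{20} × \frac{999}{1000}
     = \frac{5091}{100000}
P(D|+) = P(+|D)P(D)/P(+) = \frac{32}{1697}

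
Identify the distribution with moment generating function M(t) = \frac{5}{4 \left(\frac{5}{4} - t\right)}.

The MGF M(t) = \frac{5}{4 \left(\frac{5}{4} - t\right)} is the standard form for the Exponential distribution.
Comparing with the known MGF formula identifies: Exponential(rate λ=5/4)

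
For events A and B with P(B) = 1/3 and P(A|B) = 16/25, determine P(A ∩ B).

By definition, P(A|B) = P(A ∩ B) / P(B)
So P(A ∩ B) = P(A|B) × P(B)
= 16/25 × 1/3
= 16/75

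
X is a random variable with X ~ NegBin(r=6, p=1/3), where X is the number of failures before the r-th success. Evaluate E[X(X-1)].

E[X(X-1)] = E[X² - X] = E[X²] - E[X]
E[X] = 12
E[X²] = Var(X) + (E[X])² = 36 + (12)² = 180
E[X(X-1)] = 180 - 12 = 168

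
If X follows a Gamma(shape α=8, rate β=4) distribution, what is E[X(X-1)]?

E[X(X-1)] = E[X² - X] = E[X²] - E[X]
E[X] = 2
E[X²] = Var(X) + (E[X])² = \frac{1}{2} + (2)² = \frac{9}{2}
E[X(X-1)] = \frac{9}{2} - 2 = \frac{5}{2}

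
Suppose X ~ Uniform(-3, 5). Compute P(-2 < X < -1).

P(-2 < X < -1) = ∫_{-2}^{-1} f(x) dx
where f(x) = \frac{1}{8}
= \frac{1}{8}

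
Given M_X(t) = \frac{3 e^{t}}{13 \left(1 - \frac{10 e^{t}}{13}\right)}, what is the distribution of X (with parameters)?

The MGF M(t) = \frac{3 e^{t}}{13 \left(1 - \frac{10 e^{t}}{13}\right)} is the standard form for the Geometric distribution.
Comparing with the known MGF formula identifies: Geometric(p=3/13), X = trial number of first success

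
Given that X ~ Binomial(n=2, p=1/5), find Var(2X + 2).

For X ~ Binomial(n=2, p=1/5):
Var(X) = \frac{8}{25}
Var(2X + 2) = (2)² × Var(X) = 4 × \frac{8}{25} = \frac{32}{25}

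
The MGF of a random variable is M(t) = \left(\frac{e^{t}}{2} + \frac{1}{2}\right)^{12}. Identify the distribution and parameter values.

The MGF M(t) = \left(\frac{e^{t}}{2} + \frac{1}{2}\right)^{12} is the standard form for the Binomial distribution.
Comparing with the known MGF formula identifies: Binomial(n=12, p=1/2)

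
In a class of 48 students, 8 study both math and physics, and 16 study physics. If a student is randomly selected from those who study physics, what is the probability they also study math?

P(A ∩ B) = 8/48 = 1/6
P(B) = 16/48 = 1/3
P(A|B) = P(A ∩ B) / P(B) = (1/6) / (1/3) = 1/2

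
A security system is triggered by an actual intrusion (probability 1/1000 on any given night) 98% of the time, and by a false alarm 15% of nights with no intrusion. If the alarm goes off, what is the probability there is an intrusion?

Let D = the rare event, + = positive/flagged.
P(D) = 1/1000
P(+|D) = 98/100 = 49/50
P(+|D') = 15/100 = 3/20
P(+) = P(+|D)P(D) + P(+|D')P(D')
     = \frac{49}{50} × \frac{1}{1000} + \frac{3}{20} × \frac{999}{1000}
     = \frac{15083}{100000}
P(D|+) = P(+|D)P(D)/P(+) = \frac{98}{15083}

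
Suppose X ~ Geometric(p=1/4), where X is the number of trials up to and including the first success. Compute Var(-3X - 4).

For X ~ Geometric(p=1/4), where X is the number of trials up to and including the first success:
Var(X) = 12
Var(-3X - 4) = (-3)² × Var(X) = 9 × 12 = 108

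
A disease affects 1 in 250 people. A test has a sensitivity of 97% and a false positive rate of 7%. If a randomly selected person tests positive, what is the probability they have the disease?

Let D = the rare event, + = positive/flagged.
P(D) = 1/250
P(+|D) = 97/100
P(+|D') = 7/100
P(+) = P(+|D)P(D) + P(+|D')P(D')
     = \frac{97}{100} × \frac{1}{250} + \frac{7}{100} × \frac{249}{250}
     = \frac{46}{625}
P(D|+) = P(+|D)P(D)/P(+) = \frac{97}{1840}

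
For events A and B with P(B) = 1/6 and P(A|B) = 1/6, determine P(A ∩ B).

By definition, P(A|B) = P(A ∩ B) / P(B)
So P(A ∩ B) = P(A|B) × P(B)
= 1/6 × 1/6
= 1/36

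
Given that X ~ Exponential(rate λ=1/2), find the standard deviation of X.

For X ~ Exponential(rate λ=1/2):
Var(X) = 4
SD(X) = √(Var(X)) = √(4) = 2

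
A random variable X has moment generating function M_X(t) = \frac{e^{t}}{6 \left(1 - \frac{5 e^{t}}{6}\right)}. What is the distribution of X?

The MGF M(t) = \frac{e^{t}}{6 \left(1 - \frac{5 e^{t}}{6}\right)} is the standard form for the Geometric distribution.
Comparing with the known MGF formula identifies: Geometric(p=1/6), X = trial number of first success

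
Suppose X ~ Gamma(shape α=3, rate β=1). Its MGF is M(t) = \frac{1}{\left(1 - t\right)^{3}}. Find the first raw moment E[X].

To find E[X], compute M^(1)(0):
M^(1)(t) = \frac{3}{\left(1 - t\right)^{4}}
M^(1)(0) = 3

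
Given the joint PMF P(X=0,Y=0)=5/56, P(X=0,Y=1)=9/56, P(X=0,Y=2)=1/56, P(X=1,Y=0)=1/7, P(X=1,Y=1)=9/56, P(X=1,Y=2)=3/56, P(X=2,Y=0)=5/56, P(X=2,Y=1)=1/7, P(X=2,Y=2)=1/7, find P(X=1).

P(X=1) = P(X=1,Y=0) + P(X=1,Y=1) + P(X=1,Y=2)
= 1/7 + 9/56 + 3/56
= 5/14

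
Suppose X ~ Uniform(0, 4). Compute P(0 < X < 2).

P(0 < X < 2) = ∫_{0}^{2} f(x) dx
where f(x) = \frac{1}{4}
= \frac{1}{2}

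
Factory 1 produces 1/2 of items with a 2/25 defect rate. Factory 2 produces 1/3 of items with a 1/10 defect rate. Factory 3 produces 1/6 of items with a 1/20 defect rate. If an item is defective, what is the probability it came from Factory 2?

Using Bayes' theorem:
P(F1) = 1/2, P(D|F1) = 2/25
P(F2) = 1/3, P(D|F2) = 1/10
P(F3) = 1/6, P(D|F3) = 1/20
P(D) = P(D|F1)P(F1) + P(D|F2)P(F2) + P(D|F3)P(F3)
     = \frac{49}{600}
P(F2|D) = P(D|F2)P(F2) / P(D)
= \frac{20}{49}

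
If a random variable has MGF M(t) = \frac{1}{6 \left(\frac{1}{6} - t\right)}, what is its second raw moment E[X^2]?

To find E[X^2], compute M^(2)(0):
M^(1)(t) = \frac{1}{6 \left(\frac{1}{6} - t\right)^{2}}
M^(2)(t) = \frac{1}{3 \left(\frac{1}{6} - t\right)^{3}}
M^(2)(0) = 72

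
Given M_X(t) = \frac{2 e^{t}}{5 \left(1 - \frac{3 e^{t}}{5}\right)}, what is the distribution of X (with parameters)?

The MGF M(t) = \frac{2 e^{t}}{5 \left(1 - \frac{3 e^{t}}{5}\right)} is the standard form for the Geometric distribution.
Comparing with the known MGF formula identifies: Geometric(p=2/5), X = trial number of first success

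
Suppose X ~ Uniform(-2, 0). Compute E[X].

For X ~ Uniform(-2, 0), the expected value is:
E[X] = -1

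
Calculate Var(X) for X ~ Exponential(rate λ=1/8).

For X ~ Exponential(rate λ=1/8):
Var(X) = 64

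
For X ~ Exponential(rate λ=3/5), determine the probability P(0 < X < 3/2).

P(0 < X < 3/2) = ∫_{0}^{3/2} f(x) dx
where f(x) = \frac{3 e^{- \frac{3 x}{5}}}{5}
= 1 - e^{- \frac{9}{10}}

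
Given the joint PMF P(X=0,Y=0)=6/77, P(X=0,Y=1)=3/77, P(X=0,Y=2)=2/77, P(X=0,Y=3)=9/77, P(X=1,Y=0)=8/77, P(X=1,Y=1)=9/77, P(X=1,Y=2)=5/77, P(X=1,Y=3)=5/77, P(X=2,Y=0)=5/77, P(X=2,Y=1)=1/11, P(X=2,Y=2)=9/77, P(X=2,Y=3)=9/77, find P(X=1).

P(X=1) = P(X=1,Y=0) + P(X=1,Y=1) + P(X=1,Y=2) + P(X=1,Y=3)
= 8/77 + 9/77 + 5/77 + 5/77
= 27/77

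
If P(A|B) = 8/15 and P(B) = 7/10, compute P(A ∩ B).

By definition, P(A|B) = P(A ∩ B) / P(B)
So P(A ∩ B) = P(A|B) × P(B)
= 8/15 × 7/10
= 28/75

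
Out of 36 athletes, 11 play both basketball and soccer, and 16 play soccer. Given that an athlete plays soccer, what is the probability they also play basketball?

P(A ∩ B) = 11/36
P(B) = 16/36 = 4/9
P(A|B) = P(A ∩ B) / P(B) = (11/36) / (4/9) = 11/16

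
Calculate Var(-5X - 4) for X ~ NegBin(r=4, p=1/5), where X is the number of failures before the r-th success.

For X ~ NegBin(r=4, p=1/5), where X is the number of failures before the r-th success:
Var(X) = 80
Var(-5X - 4) = (-5)² × Var(X) = 25 × 80 = 2000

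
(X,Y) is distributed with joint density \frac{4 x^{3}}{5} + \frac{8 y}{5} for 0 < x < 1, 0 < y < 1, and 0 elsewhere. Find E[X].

E[X] = ∫_0^1 ∫_0^1 x × f(x,y) dy dx
= ∫_0^1 ∫_0^1 x × (\frac{4 x^{3}}{5} + \frac{8 y}{5}) dy dx
= \frac{14}{25}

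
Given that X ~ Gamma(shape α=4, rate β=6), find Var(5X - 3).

For X ~ Gamma(shape α=4, rate β=6):
Var(X) = \frac{1}{9}
Var(5X - 3) = (5)² × Var(X) = 25 × \frac{1}{9} = \frac{25}{9}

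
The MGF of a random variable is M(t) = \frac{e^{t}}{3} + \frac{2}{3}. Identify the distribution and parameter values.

The MGF M(t) = \frac{e^{t}}{3} + \frac{2}{3} is the standard form for the Bernoulli distribution.
Comparing with the known MGF formula identifies: Bernoulli(p=1/3)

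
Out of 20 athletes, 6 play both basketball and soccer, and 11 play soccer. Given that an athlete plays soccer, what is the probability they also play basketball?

P(A ∩ B) = 6/20 = 3/10
P(B) = 11/20
P(A|B) = P(A ∩ B) / P(B) = (3/10) / (11/20) = 6/11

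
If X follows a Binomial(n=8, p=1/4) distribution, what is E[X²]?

Using the identity E[X²] = Var(X) + (E[X])²:
E[X] = 2
Var(X) = \frac{3}{2}
E[X²] = \frac{3}{2} + (2)²
= \frac{11}{2}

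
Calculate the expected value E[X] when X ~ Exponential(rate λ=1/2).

For X ~ Exponential(rate λ=1/2), the expected value is:
E[X] = 2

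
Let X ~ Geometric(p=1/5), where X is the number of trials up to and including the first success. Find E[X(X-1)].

E[X(X-1)] = E[X² - X] = E[X²] - E[X]
E[X] = 5
E[X²] = Var(X) + (E[X])² = 20 + (5)² = 45
E[X(X-1)] = 45 - 5 = 40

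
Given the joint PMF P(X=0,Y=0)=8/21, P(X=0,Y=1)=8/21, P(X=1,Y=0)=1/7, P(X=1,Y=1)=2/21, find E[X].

First find marginal of X:
P(X=0) = 16/21
P(X=1) = 5/21
E[X] = 0 × 16/21 + 1 × 5/21 = 5/21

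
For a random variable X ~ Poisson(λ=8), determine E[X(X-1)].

E[X(X-1)] = E[X² - X] = E[X²] - E[X]
E[X] = 8
E[X²] = Var(X) + (E[X])² = 8 + (8)² = 72
E[X(X-1)] = 72 - 8 = 64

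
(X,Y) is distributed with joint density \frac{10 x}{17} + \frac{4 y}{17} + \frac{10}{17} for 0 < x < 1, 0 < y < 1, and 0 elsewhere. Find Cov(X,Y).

E[XY] = ∫∫ xy × f(x,y) dx dy = \frac{29}{102}
E[X] = \frac{28}{51}
E[Y] = \frac{53}{102}
Cov(X,Y) = E[XY] - E[X]E[Y] = - \frac{5}{5202}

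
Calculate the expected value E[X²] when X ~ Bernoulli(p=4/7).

Using the identity E[X²] = Var(X) + (E[X])²:
E[X] = \frac{4}{7}
Var(X) = \frac{12}{49}
E[X²] = \frac{12}{49} + (\frac{4}{7})²
= \frac{4}{7}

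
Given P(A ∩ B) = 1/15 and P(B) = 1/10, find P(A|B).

P(A|B) = P(A ∩ B) / P(B)
= (1/15) / (1/10)
= 2/3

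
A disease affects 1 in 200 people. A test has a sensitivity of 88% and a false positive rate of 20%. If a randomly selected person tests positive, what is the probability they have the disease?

Let D = the rare event, + = positive/flagged.
P(D) = 1/200
P(+|D) = 88/100 = 22/25
P(+|D') = 20/100 = 1/5
P(+) = P(+|D)P(D) + P(+|D')P(D')
     = \frac{22}{25} × \frac{1}{200} + \frac{1}{5} × \frac{199}{200}
     = \frac{1017}{5000}
P(D|+) = P(+|D)P(D)/P(+) = \frac{22}{1017}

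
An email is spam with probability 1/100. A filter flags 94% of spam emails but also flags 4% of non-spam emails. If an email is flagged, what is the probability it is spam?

Let D = the rare event, + = positive/flagged.
P(D) = 1/100
P(+|D) = 94/100 = 47/50
P(+|D') = 4/100 = 1/25
P(+) = P(+|D)P(D) + P(+|D')P(D')
     = \frac{47}{50} × \frac{1}{100} + \frac{1}{25} × \frac{99}{100}
     = \frac{49}{1000}
P(D|+) = P(+|D)P(D)/P(+) = \frac{47}{245}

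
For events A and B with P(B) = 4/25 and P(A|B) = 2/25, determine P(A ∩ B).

By definition, P(A|B) = P(A ∩ B) / P(B)
So P(A ∩ B) = P(A|B) × P(B)
= 2/25 × 4/25
= 8/625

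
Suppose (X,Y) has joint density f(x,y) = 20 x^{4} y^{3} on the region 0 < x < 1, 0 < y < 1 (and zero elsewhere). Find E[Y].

E[Y] = ∫_0^1 ∫_0^1 y × f(x,y) dx dy
= \frac{4}{5}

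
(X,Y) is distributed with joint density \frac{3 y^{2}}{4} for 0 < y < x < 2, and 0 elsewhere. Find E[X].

f_X(x) = ∫_0^x \frac{3 y^{2}}{4} dy = \frac{x^{3}}{4}
E[X] = ∫_0^2 x × (\frac{x^{3}}{4}) dx = \frac{8}{5}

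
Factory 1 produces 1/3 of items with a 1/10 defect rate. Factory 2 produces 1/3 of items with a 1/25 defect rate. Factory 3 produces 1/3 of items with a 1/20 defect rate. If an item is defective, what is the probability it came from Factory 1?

Using Bayes' theorem:
P(F1) = 1/3, P(D|F1) = 1/10
P(F2) = 1/3, P(D|F2) = 1/25
P(F3) = 1/3, P(D|F3) = 1/20
P(D) = P(D|F1)P(F1) + P(D|F2)P(F2) + P(D|F3)P(F3)
     = \frac{19}{300}
P(F1|D) = P(D|F1)P(F1) / P(D)
= \frac{10}{19}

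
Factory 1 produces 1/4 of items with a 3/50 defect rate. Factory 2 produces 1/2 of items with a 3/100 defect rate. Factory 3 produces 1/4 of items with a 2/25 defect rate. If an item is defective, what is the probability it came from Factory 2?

Using Bayes' theorem:
P(F1) = 1/4, P(D|F1) = 3/50
P(F2) = 1/2, P(D|F2) = 3/100
P(F3) = 1/4, P(D|F3) = 2/25
P(D) = P(D|F1)P(F1) + P(D|F2)P(F2) + P(D|F3)P(F3)
     = \frac{1}{20}
P(F2|D) = P(D|F2)P(F2) / P(D)
= \frac{3}{10}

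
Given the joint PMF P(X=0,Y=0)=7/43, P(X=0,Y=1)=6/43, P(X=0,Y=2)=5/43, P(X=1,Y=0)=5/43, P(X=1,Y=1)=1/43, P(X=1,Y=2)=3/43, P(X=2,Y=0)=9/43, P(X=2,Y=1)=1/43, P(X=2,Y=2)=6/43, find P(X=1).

P(X=1) = P(X=1,Y=0) + P(X=1,Y=1) + P(X=1,Y=2)
= 5/43 + 1/43 + 3/43
= 9/43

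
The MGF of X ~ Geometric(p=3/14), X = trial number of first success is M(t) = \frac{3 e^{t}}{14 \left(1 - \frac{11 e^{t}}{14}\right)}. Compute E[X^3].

To find E[X^3], compute M^(3)(0):
M^(1)(t) = \frac{3 e^{t}}{14 \left(1 - \frac{11 e^{t}}{14}\right)} + \frac{33 e^{2 t}}{196 \left(1 - \frac{11 e^{t}}{14}\right)^{2}}
M^(2)(t) = \frac{3 e^{t}}{14 \left(1 - \frac{11 e^{t}}{14}\right)} + \frac{99 e^{2 t}}{196 \left(1 - \frac{11 e^{t}}{14}\right)^{2}} + \frac{363 e^{3 t}}{1372 \left(1 - \frac{11 e^{t}}{14}\right)^{3}}
M^(3)(t) = \frac{3 e^{t}}{14 \left(1 - \frac{11 e^{t}}{14}\right)} + \frac{33 e^{2 t}}{28 \left(1 - \frac{11 e^{t}}{14}\right)^{2}} + \frac{1089 e^{3 t}}{686 \left(1 - \frac{11 e^{t}}{14}\right)^{3}} + \frac{11979 e^{4 t}}{19208 \left(1 - \frac{11 e^{t}}{14}\right)^{4}}
M^(3)(0) = \frac{4354}{9}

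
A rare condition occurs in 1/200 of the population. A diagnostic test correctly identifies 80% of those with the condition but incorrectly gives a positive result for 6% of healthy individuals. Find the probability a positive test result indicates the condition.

Let D = the rare event, + = positive/flagged.
P(D) = 1/200
P(+|D) = 80/100 = 4/5
P(+|D') = 6/100 = 3/50
P(+) = P(+|D)P(D) + P(+|D')P(D')
     = \frac{4}{5} × \frac{1}{200} + \frac{3}{50} × \frac{199}{200}
     = \frac{637}{10000}
P(D|+) = P(+|D)P(D)/P(+) = \frac{40}{637}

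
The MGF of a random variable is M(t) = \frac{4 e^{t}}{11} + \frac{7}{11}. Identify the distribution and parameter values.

The MGF M(t) = \frac{4 e^{t}}{11} + \frac{7}{11} is the standard form for the Bernoulli distribution.
Comparing with the known MGF formula identifies: Bernoulli(p=4/11)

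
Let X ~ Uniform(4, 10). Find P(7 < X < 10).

P(7 < X < 10) = ∫_{7}^{10} f(x) dx
where f(x) = \frac{1}{6}
= \frac{1}{2}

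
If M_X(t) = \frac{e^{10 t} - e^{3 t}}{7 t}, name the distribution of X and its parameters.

The MGF M(t) = \frac{e^{10 t} - e^{3 t}}{7 t} is the standard form for the Uniform distribution.
Comparing with the known MGF formula identifies: Uniform(3, 10)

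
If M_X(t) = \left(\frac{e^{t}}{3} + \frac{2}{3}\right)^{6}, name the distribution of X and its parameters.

The MGF M(t) = \left(\frac{e^{t}}{3} + \frac{2}{3}\right)^{6} is the standard form for the Binomial distribution.
Comparing with the known MGF formula identifies: Binomial(n=6, p=1/3)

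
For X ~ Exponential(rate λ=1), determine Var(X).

For X ~ Exponential(rate λ=1):
Var(X) = 1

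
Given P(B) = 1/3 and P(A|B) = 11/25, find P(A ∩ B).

By definition, P(A|B) = P(A ∩ B) / P(B)
So P(A ∩ B) = P(A|B) × P(B)
= 11/25 × 1/3
= 11/75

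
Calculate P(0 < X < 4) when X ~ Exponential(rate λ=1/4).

P(0 < X < 4) = ∫_{0}^{4} f(x) dx
where f(x) = \frac{e^{- \frac{x}{4}}}{4}
= 1 - e^{-1}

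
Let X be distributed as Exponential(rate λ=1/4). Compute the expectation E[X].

For X ~ Exponential(rate λ=1/4), the expected value is:
E[X] = 4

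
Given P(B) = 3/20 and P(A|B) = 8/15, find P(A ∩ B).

By definition, P(A|B) = P(A ∩ B) / P(B)
So P(A ∩ B) = P(A|B) × P(B)
= 8/15 × 3/20
= 2/25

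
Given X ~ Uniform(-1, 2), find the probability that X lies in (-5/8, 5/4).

P(-5/8 < X < 5/4) = ∫_{-5/8}^{5/4} f(x) dx
where f(x) = \frac{1}{3}
= \frac{5}{8}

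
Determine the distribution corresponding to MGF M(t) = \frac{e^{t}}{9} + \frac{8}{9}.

The MGF M(t) = \frac{e^{t}}{9} + \frac{8}{9} is the standard form for the Bernoulli distribution.
Comparing with the known MGF formula identifies: Bernoulli(p=1/9)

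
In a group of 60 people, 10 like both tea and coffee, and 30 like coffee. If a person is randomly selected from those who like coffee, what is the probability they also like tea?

P(A ∩ B) = 10/60 = 1/6
P(B) = 30/60 = 1/2
P(A|B) = P(A ∩ B) / P(B) = (1/6) / (1/2) = 1/3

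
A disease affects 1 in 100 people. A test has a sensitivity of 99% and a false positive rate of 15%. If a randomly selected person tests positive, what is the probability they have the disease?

Let D = the rare event, + = positive/flagged.
P(D) = 1/100
P(+|D) = 99/100
P(+|D') = 15/100 = 3/20
P(+) = P(+|D)P(D) + P(+|D')P(D')
     = \frac{99}{100} × \frac{1}{100} + \frac{3}{20} × \frac{99}{100}
     = \frac{99}{625}
P(D|+) = P(+|D)P(D)/P(+) = \frac{1}{16}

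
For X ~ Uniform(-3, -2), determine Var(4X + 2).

For X ~ Uniform(-3, -2):
Var(X) = \frac{1}{12}
Var(4X + 2) = (4)² × Var(X) = 16 × \frac{1}{12} = \frac{4}{3}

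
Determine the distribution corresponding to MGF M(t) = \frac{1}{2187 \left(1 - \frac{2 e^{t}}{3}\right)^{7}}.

The MGF M(t) = \frac{1}{2187 \left(1 - \frac{2 e^{t}}{3}\right)^{7}} is the standard form for the NegativeBinomial distribution.
Comparing with the known MGF formula identifies: NegBin(r=7, p=1/3), X = failures before r-th success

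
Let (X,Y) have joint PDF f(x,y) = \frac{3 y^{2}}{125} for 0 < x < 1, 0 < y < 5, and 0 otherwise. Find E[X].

f_X(x) = ∫_0^5 \frac{3 y^{2}}{125} dy = 1
E[X] = ∫_0^1 x × (1) dx = \frac{1}{2}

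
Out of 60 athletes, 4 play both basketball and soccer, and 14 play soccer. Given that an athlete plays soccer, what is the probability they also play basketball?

P(A ∩ B) = 4/60 = 1/15
P(B) = 14/60 = 7/30
P(A|B) = P(A ∩ B) / P(B) = (1/15) / (7/30) = 2/7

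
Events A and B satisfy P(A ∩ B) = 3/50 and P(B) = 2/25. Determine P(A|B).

P(A|B) = P(A ∩ B) / P(B)
= (3/50) / (2/25)
= 3/4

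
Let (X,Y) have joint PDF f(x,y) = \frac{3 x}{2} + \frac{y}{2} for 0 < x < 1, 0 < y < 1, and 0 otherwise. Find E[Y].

E[Y] = ∫_0^1 ∫_0^1 y × f(x,y) dx dy
= \frac{13}{24}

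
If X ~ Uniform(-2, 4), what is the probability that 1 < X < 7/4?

P(1 < X < 7/4) = ∫_{1}^{7/4} f(x) dx
where f(x) = \frac{1}{6}
= \frac{1}{8}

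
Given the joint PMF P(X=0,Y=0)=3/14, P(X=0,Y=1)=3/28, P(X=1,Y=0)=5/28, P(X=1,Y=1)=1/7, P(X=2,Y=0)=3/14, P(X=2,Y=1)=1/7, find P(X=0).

P(X=0) = P(X=0,Y=0) + P(X=0,Y=1)
= 3/14 + 3/28
= 9/28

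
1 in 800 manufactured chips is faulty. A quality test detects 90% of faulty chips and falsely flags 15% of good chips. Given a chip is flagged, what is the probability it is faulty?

Let D = the rare event, + = positive/flagged.
P(D) = 1/800
P(+|D) = 90/100 = 9/10
P(+|D') = 15/100 = 3/20
P(+) = P(+|D)P(D) + P(+|D')P(D')
     = \frac{9}{10} × \frac{1}{800} + \frac{3}{20} × \frac{799}{800}
     = \frac{483}{3200}
P(D|+) = P(+|D)P(D)/P(+) = \frac{6}{805}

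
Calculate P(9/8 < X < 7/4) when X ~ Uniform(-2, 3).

P(9/8 < X < 7/4) = ∫_{9/8}^{7/4} f(x) dx
where f(x) = \frac{1}{5}
= \frac{1}{8}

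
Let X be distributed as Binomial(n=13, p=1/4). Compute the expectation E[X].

For X ~ Binomial(n=13, p=1/4), the expected value is:
E[X] = \frac{13}{4}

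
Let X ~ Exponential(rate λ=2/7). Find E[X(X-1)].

E[X(X-1)] = E[X² - X] = E[X²] - E[X]
E[X] = \frac{7}{2}
E[X²] = Var(X) + (E[X])² = \frac{49}{4} + (\frac{7}{2})² = \frac{49}{2}
E[X(X-1)] = \frac{49}{2} - \frac{7}{2} = 21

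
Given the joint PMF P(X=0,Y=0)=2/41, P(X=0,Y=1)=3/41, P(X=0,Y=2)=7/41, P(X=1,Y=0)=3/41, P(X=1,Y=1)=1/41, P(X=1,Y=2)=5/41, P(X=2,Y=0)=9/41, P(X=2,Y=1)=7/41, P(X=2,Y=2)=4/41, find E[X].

First find marginal of X:
P(X=0) = 12/41
P(X=1) = 9/41
P(X=2) = 20/41
E[X] = 0 × 12/41 + 1 × 9/41 + 2 × 20/41 = 49/41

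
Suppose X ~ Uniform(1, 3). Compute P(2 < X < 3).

P(2 < X < 3) = ∫_{2}^{3} f(x) dx
where f(x) = \frac{1}{2}
= \frac{1}{2}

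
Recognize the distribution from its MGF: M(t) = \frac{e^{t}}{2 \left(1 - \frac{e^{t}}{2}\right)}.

The MGF M(t) = \frac{e^{t}}{2 \left(1 - \frac{e^{t}}{2}\right)} is the standard form for the Geometric distribution.
Comparing with the known MGF formula identifies: Geometric(p=1/2), X = trial number of first success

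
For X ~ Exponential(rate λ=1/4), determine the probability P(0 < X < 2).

P(0 < X < 2) = ∫_{0}^{2} f(x) dx
where f(x) = \frac{e^{- \frac{x}{4}}}{4}
= 1 - e^{- \frac{1}{2}}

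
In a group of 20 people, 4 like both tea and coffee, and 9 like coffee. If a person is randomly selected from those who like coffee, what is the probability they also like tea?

P(A ∩ B) = 4/20 = 1/5
P(B) = 9/20
P(A|B) = P(A ∩ B) / P(B) = (1/5) / (9/20) = 4/9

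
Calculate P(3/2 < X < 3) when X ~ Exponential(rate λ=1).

P(3/2 < X < 3) = ∫_{3/2}^{3} f(x) dx
where f(x) = e^{- x}
= - \frac{1}{e^{3}} + e^{- \frac{3}{2}}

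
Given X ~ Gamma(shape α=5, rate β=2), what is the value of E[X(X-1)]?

E[X(X-1)] = E[X² - X] = E[X²] - E[X]
E[X] = \frac{5}{2}
E[X²] = Var(X) + (E[X])² = \frac{5}{4} + (\frac{5}{2})² = \frac{15}{2}
E[X(X-1)] = \frac{15}{2} - \frac{5}{2} = 5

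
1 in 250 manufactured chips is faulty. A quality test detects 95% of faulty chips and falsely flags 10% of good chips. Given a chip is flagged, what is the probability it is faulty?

Let D = the rare event, + = positive/flagged.
P(D) = 1/250
P(+|D) = 95/100 = 19/20
P(+|D') = 10/100 = 1/10
P(+) = P(+|D)P(D) + P(+|D')P(D')
     = \frac{19}{20} × \frac{1}{250} + \frac{1}{10} × \frac{249}{250}
     = \frac{517}{5000}
P(D|+) = P(+|D)P(D)/P(+) = \frac{19}{517}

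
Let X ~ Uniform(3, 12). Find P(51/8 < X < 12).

P(51/8 < X < 12) = ∫_{51/8}^{12} f(x) dx
where f(x) = \frac{1}{9}
= \frac{5}{8}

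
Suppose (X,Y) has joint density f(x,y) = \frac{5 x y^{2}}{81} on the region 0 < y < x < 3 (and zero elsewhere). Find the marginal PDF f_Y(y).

f_Y(y) = ∫_y^3 \frac{5 x y^{2}}{81} dx = \frac{5 y^{2} \left(9 - y^{2}\right)}{162}
for 0 < y < 3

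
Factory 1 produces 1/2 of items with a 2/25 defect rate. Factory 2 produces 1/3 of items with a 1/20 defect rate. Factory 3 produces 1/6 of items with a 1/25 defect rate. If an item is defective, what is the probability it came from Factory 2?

Using Bayes' theorem:
P(F1) = 1/2, P(D|F1) = 2/25
P(F2) = 1/3, P(D|F2) = 1/20
P(F3) = 1/6, P(D|F3) = 1/25
P(D) = P(D|F1)P(F1) + P(D|F2)P(F2) + P(D|F3)P(F3)
     = \frac{19}{300}
P(F2|D) = P(D|F2)P(F2) / P(D)
= \frac{5}{19}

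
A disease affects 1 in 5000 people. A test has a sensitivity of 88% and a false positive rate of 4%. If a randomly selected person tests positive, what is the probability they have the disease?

Let D = the rare event, + = positive/flagged.
P(D) = 1/5000
P(+|D) = 88/100 = 22/25
P(+|D') = 4/100 = 1/25
P(+) = P(+|D)P(D) + P(+|D')P(D')
     = \frac{22}{25} × \frac{1}{5000} + \frac{1}{25} × \frac{4999}{5000}
     = \frac{5021}{125000}
P(D|+) = P(+|D)P(D)/P(+) = \frac{22}{5021}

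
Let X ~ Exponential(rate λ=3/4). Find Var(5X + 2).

For X ~ Exponential(rate λ=3/4):
Var(X) = \frac{16}{9}
Var(5X + 2) = (5)² × Var(X) = 25 × \frac{16}{9} = \frac{400}{9}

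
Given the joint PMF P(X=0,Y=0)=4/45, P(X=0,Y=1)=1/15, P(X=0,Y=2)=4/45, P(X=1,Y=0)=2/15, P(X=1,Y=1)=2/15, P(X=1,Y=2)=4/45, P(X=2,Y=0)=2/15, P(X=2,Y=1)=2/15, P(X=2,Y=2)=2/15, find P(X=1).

P(X=1) = P(X=1,Y=0) + P(X=1,Y=1) + P(X=1,Y=2)
= 2/15 + 2/15 + 4/45
= 16/45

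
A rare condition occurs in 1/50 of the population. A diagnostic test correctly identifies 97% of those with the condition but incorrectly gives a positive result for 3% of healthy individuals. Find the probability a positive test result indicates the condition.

Let D = the rare event, + = positive/flagged.
P(D) = 1/50
P(+|D) = 97/100
P(+|D') = 3/100
P(+) = P(+|D)P(D) + P(+|D')P(D')
     = \frac{97}{100} × \frac{1}{50} + \frac{3}{100} × \frac{49}{50}
     = \frac{61}{1250}
P(D|+) = P(+|D)P(D)/P(+) = \frac{97}{244}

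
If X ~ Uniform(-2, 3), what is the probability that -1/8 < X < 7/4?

P(-1/8 < X < 7/4) = ∫_{-1/8}^{7/4} f(x) dx
where f(x) = \frac{1}{5}
= \frac{3}{8}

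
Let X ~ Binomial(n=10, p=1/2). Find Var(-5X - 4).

For X ~ Binomial(n=10, p=1/2):
Var(X) = \frac{5}{2}
Var(-5X - 4) = (-5)² × Var(X) = 25 × \frac{5}{2} = \frac{125}{2}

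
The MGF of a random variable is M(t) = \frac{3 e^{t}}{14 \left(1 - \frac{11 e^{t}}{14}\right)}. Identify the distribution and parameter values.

The MGF M(t) = \frac{3 e^{t}}{14 \left(1 - \frac{11 e^{t}}{14}\right)} is the standard form for the Geometric distribution.
Comparing with the known MGF formula identifies: Geometric(p=3/14), X = trial number of first success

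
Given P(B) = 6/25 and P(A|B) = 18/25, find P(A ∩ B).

By definition, P(A|B) = P(A ∩ B) / P(B)
So P(A ∩ B) = P(A|B) × P(B)
= 18/25 × 6/25
= 108/625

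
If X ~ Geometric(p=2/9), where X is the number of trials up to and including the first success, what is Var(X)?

For X ~ Geometric(p=2/9), where X is the number of trials up to and including the first success:
Var(X) = \frac{63}{4}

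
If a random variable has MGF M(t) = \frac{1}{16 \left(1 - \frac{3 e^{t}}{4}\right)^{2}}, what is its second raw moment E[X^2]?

To find E[X^2], compute M^(2)(0):
M^(1)(t) = \frac{3 e^{t}}{32 \left(1 - \frac{3 e^{t}}{4}\right)^{3}}
M^(2)(t) = \frac{3 e^{t}}{32 \left(1 - \frac{3 e^{t}}{4}\right)^{3}} + \frac{27 e^{2 t}}{128 \left(1 - \frac{3 e^{t}}{4}\right)^{4}}
M^(2)(0) = 60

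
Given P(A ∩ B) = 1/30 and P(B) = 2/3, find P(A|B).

P(A|B) = P(A ∩ B) / P(B)
= (1/30) / (2/3)
= 1/20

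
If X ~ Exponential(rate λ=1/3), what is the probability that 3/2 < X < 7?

P(3/2 < X < 7) = ∫_{3/2}^{7} f(x) dx
where f(x) = \frac{e^{- \frac{x}{3}}}{3}
= - \frac{1}{e^{\frac{7}{3}}} + e^{- \frac{1}{2}}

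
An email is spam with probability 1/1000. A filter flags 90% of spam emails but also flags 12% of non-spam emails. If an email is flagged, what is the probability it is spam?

Let D = the rare event, + = positive/flagged.
P(D) = 1/1000
P(+|D) = 90/100 = 9/10
P(+|D') = 12/100 = 3/25
P(+) = P(+|D)P(D) + P(+|D')P(D')
     = \frac{9}{10} × \frac{1}{1000} + \frac{3}{25} × \frac{999}{1000}
     = \frac{6039}{50000}
P(D|+) = P(+|D)P(D)/P(+) = \frac{5}{671}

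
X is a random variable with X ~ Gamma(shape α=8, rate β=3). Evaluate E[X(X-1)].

E[X(X-1)] = E[X² - X] = E[X²] - E[X]
E[X] = \frac{8}{3}
E[X²] = Var(X) + (E[X])² = \frac{8}{9} + (\frac{8}{3})² = 8
E[X(X-1)] = 8 - \frac{8}{3} = \frac{16}{3}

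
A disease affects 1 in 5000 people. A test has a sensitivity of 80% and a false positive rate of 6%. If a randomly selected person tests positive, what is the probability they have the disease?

Let D = the rare event, + = positive/flagged.
P(D) = 1/5000
P(+|D) = 80/100 = 4/5
P(+|D') = 6/100 = 3/50
P(+) = P(+|D)P(D) + P(+|D')P(D')
     = \frac{4}{5} × \frac{1}{5000} + \frac{3}{50} × \frac{4999}{5000}
     = \frac{15037}{250000}
P(D|+) = P(+|D)P(D)/P(+) = \frac{40}{15037}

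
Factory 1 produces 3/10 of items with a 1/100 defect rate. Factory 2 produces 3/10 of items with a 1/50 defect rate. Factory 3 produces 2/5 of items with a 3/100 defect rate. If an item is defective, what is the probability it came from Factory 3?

Using Bayes' theorem:
P(F1) = 3/10, P(D|F1) = 1/100
P(F2) = 3/10, P(D|F2) = 1/50
P(F3) = 2/5, P(D|F3) = 3/100
P(D) = P(D|F1)P(F1) + P(D|F2)P(F2) + P(D|F3)P(F3)
     = \frac{21}{1000}
P(F3|D) = P(D|F3)P(F3) / P(D)
= \frac{4}{7}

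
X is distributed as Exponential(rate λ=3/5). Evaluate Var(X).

For X ~ Exponential(rate λ=3/5):
Var(X) = \frac{25}{9}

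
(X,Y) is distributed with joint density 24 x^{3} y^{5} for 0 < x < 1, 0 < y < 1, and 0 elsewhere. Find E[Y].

E[Y] = ∫_0^1 ∫_0^1 y × f(x,y) dx dy
= \frac{6}{7}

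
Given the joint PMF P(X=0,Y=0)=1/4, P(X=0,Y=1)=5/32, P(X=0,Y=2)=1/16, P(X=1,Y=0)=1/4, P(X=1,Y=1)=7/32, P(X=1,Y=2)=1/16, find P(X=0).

P(X=0) = P(X=0,Y=0) + P(X=0,Y=1) + P(X=0,Y=2)
= 1/4 + 5/32 + 1/16
= 15/32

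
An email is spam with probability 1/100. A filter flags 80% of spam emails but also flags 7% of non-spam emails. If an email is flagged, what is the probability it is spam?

Let D = the rare event, + = positive/flagged.
P(D) = 1/100
P(+|D) = 80/100 = 4/5
P(+|D') = 7/100
P(+) = P(+|D)P(D) + P(+|D')P(D')
     = \frac{4}{5} × \frac{1}{100} + \frac{7}{100} × \frac{99}{100}
     = \frac{773}{10000}
P(D|+) = P(+|D)P(D)/P(+) = \frac{80}{773}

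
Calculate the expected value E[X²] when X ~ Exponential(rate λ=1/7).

Using the identity E[X²] = Var(X) + (E[X])²:
E[X] = 7
Var(X) = 49
E[X²] = 49 + (7)²
= 98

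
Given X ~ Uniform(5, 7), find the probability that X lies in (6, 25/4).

P(6 < X < 25/4) = ∫_{6}^{25/4} f(x) dx
where f(x) = \frac{1}{2}
= \frac{1}{8}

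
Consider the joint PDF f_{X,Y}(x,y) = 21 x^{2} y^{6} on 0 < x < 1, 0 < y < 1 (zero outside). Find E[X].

E[X] = ∫_0^1 ∫_0^1 x × f(x,y) dy dx
= ∫_0^1 ∫_0^1 x × (21 x^{2} y^{6}) dy dx
= \frac{3}{4}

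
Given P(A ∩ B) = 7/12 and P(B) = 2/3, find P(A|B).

P(A|B) = P(A ∩ B) / P(B)
= (7/12) / (2/3)
= 7/8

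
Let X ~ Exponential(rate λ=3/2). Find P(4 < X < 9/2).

P(4 < X < 9/2) = ∫_{4}^{9/2} f(x) dx
where f(x) = \frac{3 e^{- \frac{3 x}{2}}}{2}
= - \frac{1}{e^{\frac{27}{4}}} + e^{-6}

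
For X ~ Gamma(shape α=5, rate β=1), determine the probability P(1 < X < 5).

P(1 < X < 5) = ∫_{1}^{5} f(x) dx
where f(x) = \frac{x^{4} e^{- x}}{24}
= \frac{-1569 + 65 e^{4}}{24 e^{5}}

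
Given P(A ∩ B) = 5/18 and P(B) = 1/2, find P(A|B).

P(A|B) = P(A ∩ B) / P(B)
= (5/18) / (1/2)
= 5/9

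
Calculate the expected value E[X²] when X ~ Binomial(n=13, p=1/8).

Using the identity E[X²] = Var(X) + (E[X])²:
E[X] = \frac{13}{8}
Var(X) = \frac{91}{64}
E[X²] = \frac{91}{64} + (\frac{13}{8})²
= \frac{65}{16}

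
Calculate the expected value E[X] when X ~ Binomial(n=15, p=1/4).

For X ~ Binomial(n=15, p=1/4), the expected value is:
E[X] = \frac{15}{4}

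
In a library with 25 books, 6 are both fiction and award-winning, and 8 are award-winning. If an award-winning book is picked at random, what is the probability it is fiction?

P(A ∩ B) = 6/25
P(B) = 8/25
P(A|B) = P(A ∩ B) / P(B) = (6/25) / (8/25) = 3/4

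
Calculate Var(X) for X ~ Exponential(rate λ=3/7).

For X ~ Exponential(rate λ=3/7):
Var(X) = \frac{49}{9}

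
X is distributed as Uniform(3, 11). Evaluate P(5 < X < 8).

P(5 < X < 8) = ∫_{5}^{8} f(x) dx
where f(x) = \frac{1}{8}
= \frac{3}{8}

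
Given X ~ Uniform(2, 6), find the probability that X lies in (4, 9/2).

P(4 < X < 9/2) = ∫_{4}^{9/2} f(x) dx
where f(x) = \frac{1}{4}
= \frac{1}{8}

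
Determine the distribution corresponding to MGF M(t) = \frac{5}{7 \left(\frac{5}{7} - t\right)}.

The MGF M(t) = \frac{5}{7 \left(\frac{5}{7} - t\right)} is the standard form for the Exponential distribution.
Comparing with the known MGF formula identifies: Exponential(rate λ=5/7)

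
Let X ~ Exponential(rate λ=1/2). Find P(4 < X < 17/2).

P(4 < X < 17/2) = ∫_{4}^{17/2} f(x) dx
where f(x) = \frac{e^{- \frac{x}{2}}}{2}
= - \frac{1}{e^{\frac{17}{4}}} + e^{-2}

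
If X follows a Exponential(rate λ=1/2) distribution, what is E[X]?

For X ~ Exponential(rate λ=1/2), the expected value is:
E[X] = 2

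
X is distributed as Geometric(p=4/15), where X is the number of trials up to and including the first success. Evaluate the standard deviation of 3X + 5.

For X ~ Geometric(p=4/15), where X is the number of trials up to and including the first success:
Var(X) = \frac{165}{16}
SD(X) = √(Var(X)) = √(\frac{165}{16}) = \frac{\sqrt{165}}{4}
SD(3X + 5) = |3| × SD(X) = 3 × \frac{\sqrt{165}}{4} = \frac{3 \sqrt{165}}{4}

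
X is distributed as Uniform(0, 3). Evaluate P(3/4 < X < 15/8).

P(3/4 < X < 15/8) = ∫_{3/4}^{15/8} f(x) dx
where f(x) = \frac{1}{3}
= \frac{3}{8}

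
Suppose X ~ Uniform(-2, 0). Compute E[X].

For X ~ Uniform(-2, 0), the expected value is:
E[X] = -1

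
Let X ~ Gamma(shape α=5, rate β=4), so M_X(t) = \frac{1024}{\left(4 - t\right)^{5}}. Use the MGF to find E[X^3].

To find E[X^3], compute M^(3)(0):
M^(1)(t) = \frac{5120}{\left(4 - t\right)^{6}}
M^(2)(t) = \frac{30720}{\left(4 - t\right)^{7}}
M^(3)(t) = \frac{215040}{\left(4 - t\right)^{8}}
M^(3)(0) = \frac{105}{32}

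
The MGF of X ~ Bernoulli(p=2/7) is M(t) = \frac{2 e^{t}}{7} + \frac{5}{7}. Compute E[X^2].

To find E[X^2], compute M^(2)(0):
M^(1)(t) = \frac{2 e^{t}}{7}
M^(2)(t) = \frac{2 e^{t}}{7}
M^(2)(0) = \frac{2}{7}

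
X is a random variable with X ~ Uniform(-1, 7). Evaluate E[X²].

Using the identity E[X²] = Var(X) + (E[X])²:
E[X] = 3
Var(X) = \frac{16}{3}
E[X²] = \frac{16}{3} + (3)²
= \frac{43}{3}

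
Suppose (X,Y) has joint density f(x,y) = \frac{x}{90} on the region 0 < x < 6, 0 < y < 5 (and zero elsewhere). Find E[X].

f_X(x) = ∫_0^5 \frac{x}{90} dy = \frac{x}{18}
E[X] = ∫_0^6 x × (\frac{x}{18}) dx = 4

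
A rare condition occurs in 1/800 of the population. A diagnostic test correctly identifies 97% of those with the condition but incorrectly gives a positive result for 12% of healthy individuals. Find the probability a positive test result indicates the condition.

Let D = the rare event, + = positive/flagged.
P(D) = 1/800
P(+|D) = 97/100
P(+|D') = 12/100 = 3/25
P(+) = P(+|D)P(D) + P(+|D')P(D')
     = \frac{97}{100} × \frac{1}{800} + \frac{3}{25} × \frac{799}{800}
     = \frac{1937}{16000}
P(D|+) = P(+|D)P(D)/P(+) = \frac{97}{9685}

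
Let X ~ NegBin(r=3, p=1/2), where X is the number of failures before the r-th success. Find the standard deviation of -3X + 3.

For X ~ NegBin(r=3, p=1/2), where X is the number of failures before the r-th success:
Var(X) = 6
SD(X) = √(Var(X)) = √(6) = \sqrt{6}
SD(-3X + 3) = |-3| × SD(X) = 3 × \sqrt{6} = 3 \sqrt{6}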